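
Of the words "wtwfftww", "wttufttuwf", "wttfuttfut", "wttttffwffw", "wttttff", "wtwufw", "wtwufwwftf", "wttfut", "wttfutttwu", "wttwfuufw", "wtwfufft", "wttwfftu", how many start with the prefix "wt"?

12

Filter for entries beginning with "wt":
Words under "wt": wttfut, wttfuttfut, wttfutttwu, wttttff, wttttffwffw, wttufttuwf, wttwfftu, wttwfuufw, wtwfftww, wtwfufft, wtwufw, wtwufwwftf
Count: 12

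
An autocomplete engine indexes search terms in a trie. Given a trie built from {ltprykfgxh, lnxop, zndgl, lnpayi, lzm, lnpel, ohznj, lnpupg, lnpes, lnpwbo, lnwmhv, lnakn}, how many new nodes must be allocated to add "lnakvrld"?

4

Walking "lnakvrld" from the root, the first 4 characters ("lnak") follow existing edges; "v" is the first miss.
New nodes needed: |"lnakvrld"| − 4 = 8 − 4 = 4.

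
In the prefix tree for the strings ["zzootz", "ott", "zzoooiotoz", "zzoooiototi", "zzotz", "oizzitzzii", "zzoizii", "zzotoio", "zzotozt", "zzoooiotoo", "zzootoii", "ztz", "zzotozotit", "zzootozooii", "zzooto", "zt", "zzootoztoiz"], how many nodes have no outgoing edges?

Leaves are exactly the stored words that no other stored word extends.
Those words: "oizzitzzii", "ott", "ztz", "zzoizii", "zzoooiotoo", "zzoooiototi", "zzoooiotoz", "zzootoii", "zzootozooii", "zzootoztoiz", "zzootz", "zzotoio", "zzotozotit", "zzotozt", "zzotz"
Leaf count: 15

15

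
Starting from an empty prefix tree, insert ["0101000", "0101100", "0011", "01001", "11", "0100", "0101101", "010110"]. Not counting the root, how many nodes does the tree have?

Trie structure (* marks end of a word):
(root)
├─ 0
│  ├─ 0
│  │  └─ 1
│  │     └─ 1 *
│  └─ 1
│     └─ 0
│        ├─ 0 *
│        │  └─ 1 *
│        └─ 1
│           ├─ 0
│           │  └─ 0
│           │     └─ 0 *
│           └─ 1
│              └─ 0 *
│                 ├─ 0 *
│                 └─ 1 *
└─ 1
   └─ 1 *
Counting every labelled node above: 18.

18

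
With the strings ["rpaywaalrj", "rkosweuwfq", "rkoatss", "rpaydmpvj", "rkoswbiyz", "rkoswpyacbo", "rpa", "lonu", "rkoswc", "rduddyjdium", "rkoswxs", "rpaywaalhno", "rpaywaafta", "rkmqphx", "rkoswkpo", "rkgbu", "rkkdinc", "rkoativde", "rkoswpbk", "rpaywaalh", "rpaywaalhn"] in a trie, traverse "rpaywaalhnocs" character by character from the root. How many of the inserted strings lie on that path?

4

Walk "rpaywaalhnocs" from the root; an end-of-word marker is hit whenever a stored word is a prefix of "rpaywaalhnocs".
Prefixes of the query that are stored words: "rpa", "rpaywaalh", "rpaywaalhn", "rpaywaalhno"
Count: 4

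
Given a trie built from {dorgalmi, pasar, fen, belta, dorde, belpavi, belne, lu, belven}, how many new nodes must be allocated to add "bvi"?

2

The longest prefix of "bvi" already in the trie is "b" (length 1).
So 3 − 1 = 2 new nodes.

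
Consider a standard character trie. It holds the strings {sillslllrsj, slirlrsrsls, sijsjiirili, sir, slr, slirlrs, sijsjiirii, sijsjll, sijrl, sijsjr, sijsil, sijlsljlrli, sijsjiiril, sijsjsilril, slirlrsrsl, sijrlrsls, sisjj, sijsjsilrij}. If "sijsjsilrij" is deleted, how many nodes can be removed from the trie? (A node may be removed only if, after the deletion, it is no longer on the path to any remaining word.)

1

After clearing the end-marker at "sijsjsilrij", prune upward until reaching a node still needed by another word.
The suffix "j" (1 node) is used only by "sijsjsilrij"; the node for "sijsjsilri" still has the child "l", so pruning stops there.
Nodes removed: 1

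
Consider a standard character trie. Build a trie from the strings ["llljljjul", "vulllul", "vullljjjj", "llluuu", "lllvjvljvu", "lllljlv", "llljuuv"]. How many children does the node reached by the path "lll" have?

The children of the "lll" node are the distinct next characters among strings starting with "lll".
Characters that immediately follow "lll" among the stored strings: {j, l, u, v}.
That node has 4 child edges.

4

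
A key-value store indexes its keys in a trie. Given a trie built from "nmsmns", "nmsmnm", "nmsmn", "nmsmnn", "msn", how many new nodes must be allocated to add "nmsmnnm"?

1

Walking "nmsmnnm" from the root, the first 6 characters ("nmsmnn") follow existing edges; "m" is the first miss.
So 7 − 6 = 1 new nodes.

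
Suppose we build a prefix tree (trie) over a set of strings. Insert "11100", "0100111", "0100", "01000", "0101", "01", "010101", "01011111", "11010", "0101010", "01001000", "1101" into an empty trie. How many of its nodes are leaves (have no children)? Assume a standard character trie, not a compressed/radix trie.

A leaf is a node with no children — equivalently, the end of a word that is not a proper prefix of any other stored word.
Those words: "01000", "01001000", "0100111", "0101010", "01011111", "11010", "11100"
Leaf count: 7

7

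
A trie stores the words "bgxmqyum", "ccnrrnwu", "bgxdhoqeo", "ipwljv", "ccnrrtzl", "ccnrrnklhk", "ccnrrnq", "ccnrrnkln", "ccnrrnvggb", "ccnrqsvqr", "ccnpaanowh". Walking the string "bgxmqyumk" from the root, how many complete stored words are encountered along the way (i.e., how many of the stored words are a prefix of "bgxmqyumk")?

Traverse "bgxmqyumk" character by character; count nodes along the way that are marked as word ends.
Prefixes of the query that are stored words: "bgxmqyum"
Count: 1

1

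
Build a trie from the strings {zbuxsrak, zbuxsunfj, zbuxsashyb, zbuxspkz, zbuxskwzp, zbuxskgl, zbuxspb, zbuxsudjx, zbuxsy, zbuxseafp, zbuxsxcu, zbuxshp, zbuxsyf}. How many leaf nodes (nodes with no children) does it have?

12

Leaves are exactly the stored words that no other stored word extends.
Those words: "zbuxsashyb", "zbuxseafp", "zbuxshp", "zbuxskgl", "zbuxskwzp", "zbuxspb", "zbuxspkz", "zbuxsrak", "zbuxsudjx", "zbuxsunfj", "zbuxsxcu", "zbuxsyf"
Leaf count: 12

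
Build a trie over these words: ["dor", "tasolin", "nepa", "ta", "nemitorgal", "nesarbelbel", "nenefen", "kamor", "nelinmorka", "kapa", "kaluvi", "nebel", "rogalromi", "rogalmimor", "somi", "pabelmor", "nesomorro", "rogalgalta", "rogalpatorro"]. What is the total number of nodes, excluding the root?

102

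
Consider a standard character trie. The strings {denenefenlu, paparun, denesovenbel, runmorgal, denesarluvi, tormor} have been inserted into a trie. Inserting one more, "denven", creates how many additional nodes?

3

The longest prefix of "denven" already in the trie is "den" (length 3).
Each of the 3 remaining characters creates one node.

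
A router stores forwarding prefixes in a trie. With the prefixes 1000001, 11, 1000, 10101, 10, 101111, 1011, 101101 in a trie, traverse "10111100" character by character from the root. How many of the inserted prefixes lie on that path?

3

Check each prefix of "10111100" against the stored set — each match is an end-marker on the path.
Prefixes of the query that are stored words: "10", "1011", "101111"
Count: 3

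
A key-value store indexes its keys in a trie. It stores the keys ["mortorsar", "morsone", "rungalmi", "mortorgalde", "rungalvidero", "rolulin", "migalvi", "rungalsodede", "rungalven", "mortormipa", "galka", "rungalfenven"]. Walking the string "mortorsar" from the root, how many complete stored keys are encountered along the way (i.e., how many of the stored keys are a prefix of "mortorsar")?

1

Traverse "mortorsar" character by character; count nodes along the way that are marked as word ends.
Prefixes of the query that are stored words: "mortorsar"
Count: 1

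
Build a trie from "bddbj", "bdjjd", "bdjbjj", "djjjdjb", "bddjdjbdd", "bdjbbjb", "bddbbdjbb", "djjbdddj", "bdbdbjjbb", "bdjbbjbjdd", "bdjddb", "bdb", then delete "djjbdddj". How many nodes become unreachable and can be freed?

5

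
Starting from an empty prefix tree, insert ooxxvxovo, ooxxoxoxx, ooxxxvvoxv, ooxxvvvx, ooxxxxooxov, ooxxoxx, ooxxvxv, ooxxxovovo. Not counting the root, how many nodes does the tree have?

36

Trie structure (* marks end of a word):
(root)
└─ o
   └─ o
      └─ x
         └─ x
            ├─ o
            │  └─ x
            │     ├─ o
            │     │  └─ x
            │     │     └─ x *
            │     └─ x *
            ├─ v
            │  ├─ v
            │  │  └─ v
            │  │     └─ x *
            │  └─ x
            │     ├─ o
            │     │  └─ v
            │     │     └─ o *
            │     └─ v *
            └─ x
               ├─ o
               │  └─ v
               │     └─ o
               │        └─ v
               │           └─ o *
               ├─ v
               │  └─ v
               │     └─ o
               │        └─ x
               │           └─ v *
               └─ x
                  └─ o
                     └─ o
                        └─ x
                           └─ o
                              └─ v *
Counting every labelled node above: 36.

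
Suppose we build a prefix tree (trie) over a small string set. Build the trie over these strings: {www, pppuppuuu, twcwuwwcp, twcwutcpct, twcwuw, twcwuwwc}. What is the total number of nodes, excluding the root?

Insert word by word; a character creates a node only if that edge doesn't already exist:
  "www" → 3 new (w, w, w)
  "pppuppuuu" → 9 new (p, p, p, u, p, p, u, u, u)
  "twcwuwwcp" → 9 new (t, w, c, w, u, w, w, c, p)
  "twcwutcpct" → prefix "twcwu" already present; 5 new (t, c, p, c, t)
  "twcwuw" → prefix "twcwuw" already present; 0 new (none)
  "twcwuwwc" → prefix "twcwuwwc" already present; 0 new (none)
Total nodes = 3 + 9 + 9 + 5 + 0 + 0 = 26

26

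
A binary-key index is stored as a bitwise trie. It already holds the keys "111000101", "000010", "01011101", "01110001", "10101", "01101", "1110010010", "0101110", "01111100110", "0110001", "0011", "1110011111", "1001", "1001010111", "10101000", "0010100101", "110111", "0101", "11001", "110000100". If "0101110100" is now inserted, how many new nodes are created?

The longest prefix of "0101110100" already in the trie is "01011101" (length 8).
So 10 − 8 = 2 new nodes.

2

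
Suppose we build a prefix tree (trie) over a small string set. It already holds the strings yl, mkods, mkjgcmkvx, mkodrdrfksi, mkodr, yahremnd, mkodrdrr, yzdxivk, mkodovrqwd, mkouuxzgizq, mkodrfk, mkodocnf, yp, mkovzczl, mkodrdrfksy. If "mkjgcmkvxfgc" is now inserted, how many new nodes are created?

Walking "mkjgcmkvxfgc" from the root, the first 9 characters ("mkjgcmkvx") follow existing edges; "f" is the first miss.
Each of the 3 remaining characters creates one node.

3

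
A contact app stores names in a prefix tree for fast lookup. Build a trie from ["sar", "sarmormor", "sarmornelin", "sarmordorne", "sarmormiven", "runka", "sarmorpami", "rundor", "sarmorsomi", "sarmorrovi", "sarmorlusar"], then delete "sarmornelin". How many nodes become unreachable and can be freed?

5

After clearing the end-marker at "sarmornelin", prune upward until reaching a node still needed by another word.
The suffix "nelin" (5 nodes) is used only by "sarmornelin"; the node for "sarmor" still has the child "m", so pruning stops there.
Nodes removed: 5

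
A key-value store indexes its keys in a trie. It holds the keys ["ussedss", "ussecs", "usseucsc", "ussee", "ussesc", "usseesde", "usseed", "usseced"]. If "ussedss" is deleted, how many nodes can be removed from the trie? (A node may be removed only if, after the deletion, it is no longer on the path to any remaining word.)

Walk "ussedss" from the leaf back toward the root, removing each node that no remaining word uses.
The suffix "dss" (3 nodes) is used only by "ussedss"; the node for "usse" still has the child "c", so pruning stops there.
Nodes removed: 3

3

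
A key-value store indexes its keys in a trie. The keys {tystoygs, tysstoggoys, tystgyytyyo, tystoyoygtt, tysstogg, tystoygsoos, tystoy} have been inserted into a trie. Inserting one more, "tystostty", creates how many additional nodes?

The longest prefix of "tystostty" already in the trie is "tysto" (length 5).
New nodes needed: |"tystostty"| − 5 = 9 − 5 = 4.

4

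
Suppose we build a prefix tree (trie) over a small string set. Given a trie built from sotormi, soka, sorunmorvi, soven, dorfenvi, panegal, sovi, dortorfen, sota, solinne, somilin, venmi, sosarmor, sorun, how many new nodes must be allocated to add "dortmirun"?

5

"dort" is already a path in the trie; the remaining "mirun" must be added.
New nodes needed: |"dortmirun"| − 4 = 9 − 4 = 5.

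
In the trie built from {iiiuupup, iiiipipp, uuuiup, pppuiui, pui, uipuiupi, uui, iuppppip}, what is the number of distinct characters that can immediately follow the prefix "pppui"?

1

The children of the "pppui" node are the distinct next characters among strings starting with "pppui".
Characters that immediately follow "pppui" among the stored strings: {u}.
That node has 1 child edge.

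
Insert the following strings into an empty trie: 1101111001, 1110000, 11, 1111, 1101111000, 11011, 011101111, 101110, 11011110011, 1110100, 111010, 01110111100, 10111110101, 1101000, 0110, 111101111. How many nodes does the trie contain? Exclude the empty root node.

52

Trace insertions, counting only characters that open a new branch:
  "1101111001" → 10 new (1, 1, 0, 1, 1, 1, 1, 0, 0, 1)
  "1110000" → prefix "11" already present; 5 new (1, 0, 0, 0, 0)
  "11" → prefix "11" already present; 0 new (none)
  "1111" → prefix "111" already present; 1 new (1)
  "1101111000" → prefix "110111100" already present; 1 new (0)
  "11011" → prefix "11011" already present; 0 new (none)
  "011101111" → 9 new (0, 1, 1, 1, 0, 1, 1, 1, 1)
  "101110" → prefix "1" already present; 5 new (0, 1, 1, 1, 0)
  "11011110011" → prefix "1101111001" already present; 1 new (1)
  "1110100" → prefix "1110" already present; 3 new (1, 0, 0)
  "111010" → prefix "111010" already present; 0 new (none)
  "01110111100" → prefix "011101111" already present; 2 new (0, 0)
  "10111110101" → prefix "10111" already present; 6 new (1, 1, 0, 1, 0, 1)
  "1101000" → prefix "1101" already present; 3 new (0, 0, 0)
  "0110" → prefix "011" already present; 1 new (0)
  "111101111" → prefix "1111" already present; 5 new (0, 1, 1, 1, 1)
Total nodes = 10 + 5 + 0 + 1 + 1 + 0 + 9 + 5 + 1 + 3 + 0 + 2 + 6 + 3 + 1 + 5 = 52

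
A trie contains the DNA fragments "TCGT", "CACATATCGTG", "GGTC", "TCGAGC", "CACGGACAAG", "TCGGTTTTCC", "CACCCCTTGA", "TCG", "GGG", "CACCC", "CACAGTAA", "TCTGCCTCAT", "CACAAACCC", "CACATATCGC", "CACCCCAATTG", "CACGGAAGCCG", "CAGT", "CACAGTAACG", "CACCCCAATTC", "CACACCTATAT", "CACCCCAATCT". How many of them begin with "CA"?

Filter for entries beginning with "CA":
Matches: "CACAAACCC", "CACACCTATAT", "CACAGTAA", "CACAGTAACG", "CACATATCGC", "CACATATCGTG", "CACCC", "CACCCCAATCT", "CACCCCAATTC", "CACCCCAATTG", "CACCCCTTGA", "CACGGAAGCCG", "CACGGACAAG", "CAGT"
Count: 14

14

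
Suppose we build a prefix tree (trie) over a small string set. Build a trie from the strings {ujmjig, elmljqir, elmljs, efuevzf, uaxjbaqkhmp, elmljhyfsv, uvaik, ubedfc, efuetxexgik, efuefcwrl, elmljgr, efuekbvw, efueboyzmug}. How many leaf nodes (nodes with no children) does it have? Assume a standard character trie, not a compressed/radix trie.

13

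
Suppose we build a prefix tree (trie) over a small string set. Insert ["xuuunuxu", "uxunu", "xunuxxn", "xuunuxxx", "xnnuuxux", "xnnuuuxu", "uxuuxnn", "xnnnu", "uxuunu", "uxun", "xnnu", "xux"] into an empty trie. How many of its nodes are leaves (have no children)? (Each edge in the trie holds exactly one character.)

Leaves are exactly the stored words that no other stored word extends.
Those words: "uxunu", "uxuunu", "uxuuxnn", "xnnnu", "xnnuuuxu", "xnnuuxux", "xunuxxn", "xuunuxxx", "xuuunuxu", "xux"
Leaf count: 10

10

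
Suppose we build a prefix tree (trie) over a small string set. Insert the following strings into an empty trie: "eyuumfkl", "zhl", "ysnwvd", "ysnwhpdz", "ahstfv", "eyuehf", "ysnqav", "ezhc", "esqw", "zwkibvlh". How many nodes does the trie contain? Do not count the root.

46

Trace insertions, counting only characters that open a new branch:
  "eyuumfkl" → 8 new (e, y, u, u, m, f, k, l)
  "zhl" → 3 new (z, h, l)
  "ysnwvd" → 6 new (y, s, n, w, v, d)
  "ysnwhpdz" → prefix "ysnw" already present; 4 new (h, p, d, z)
  "ahstfv" → 6 new (a, h, s, t, f, v)
  "eyuehf" → prefix "eyu" already present; 3 new (e, h, f)
  "ysnqav" → prefix "ysn" already present; 3 new (q, a, v)
  "ezhc" → prefix "e" already present; 3 new (z, h, c)
  "esqw" → prefix "e" already present; 3 new (s, q, w)
  "zwkibvlh" → prefix "z" already present; 7 new (w, k, i, b, v, l, h)
Total nodes = 8 + 3 + 6 + 4 + 6 + 3 + 3 + 3 + 3 + 7 = 46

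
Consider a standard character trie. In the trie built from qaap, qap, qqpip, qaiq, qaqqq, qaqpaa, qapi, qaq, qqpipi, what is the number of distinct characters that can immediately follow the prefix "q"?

Walk "q" from the root, arriving at one node.
Distinct next characters after "q": a, q.
That node has 2 child edges.

2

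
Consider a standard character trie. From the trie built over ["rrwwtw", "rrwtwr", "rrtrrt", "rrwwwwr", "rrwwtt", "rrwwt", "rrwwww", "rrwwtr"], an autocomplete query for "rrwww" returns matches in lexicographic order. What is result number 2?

rrwwwwr

DFS of the "rrwww" subtree visits, in order: "rrwwww", "rrwwwwr"
Position 2: rrwwwwr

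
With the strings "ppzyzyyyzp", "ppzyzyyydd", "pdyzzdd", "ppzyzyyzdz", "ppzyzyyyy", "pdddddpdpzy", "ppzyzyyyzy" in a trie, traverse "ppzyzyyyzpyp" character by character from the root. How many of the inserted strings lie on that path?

1

Check each prefix of "ppzyzyyyzpyp" against the stored set — each match is an end-marker on the path.
Prefixes of the query that are stored words: "ppzyzyyyzp"
Count: 1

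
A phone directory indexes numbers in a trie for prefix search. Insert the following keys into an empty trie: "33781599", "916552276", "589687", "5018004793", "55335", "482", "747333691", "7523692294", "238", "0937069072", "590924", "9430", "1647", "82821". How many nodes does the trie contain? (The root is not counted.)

Insert word by word; a character creates a node only if that edge doesn't already exist:
  "33781599" → 8 new (3, 3, 7, 8, 1, 5, 9, 9)
  "916552276" → 9 new (9, 1, 6, 5, 5, 2, 2, 7, 6)
  "589687" → 6 new (5, 8, 9, 6, 8, 7)
  "5018004793" → prefix "5" already present; 9 new (0, 1, 8, 0, 0, 4, 7, 9, 3)
  "55335" → prefix "5" already present; 4 new (5, 3, 3, 5)
  "482" → 3 new (4, 8, 2)
  "747333691" → 9 new (7, 4, 7, 3, 3, 3, 6, 9, 1)
  "7523692294" → prefix "7" already present; 9 new (5, 2, 3, 6, 9, 2, 2, 9, 4)
  "238" → 3 new (2, 3, 8)
  "0937069072" → 10 new (0, 9, 3, 7, 0, 6, 9, 0, 7, 2)
  "590924" → prefix "5" already present; 5 new (9, 0, 9, 2, 4)
  "9430" → prefix "9" already present; 3 new (4, 3, 0)
  "1647" → 4 new (1, 6, 4, 7)
  "82821" → 5 new (8, 2, 8, 2, 1)
Total nodes = 8 + 9 + 6 + 9 + 4 + 3 + 9 + 9 + 3 + 10 + 5 + 3 + 4 + 5 = 87

87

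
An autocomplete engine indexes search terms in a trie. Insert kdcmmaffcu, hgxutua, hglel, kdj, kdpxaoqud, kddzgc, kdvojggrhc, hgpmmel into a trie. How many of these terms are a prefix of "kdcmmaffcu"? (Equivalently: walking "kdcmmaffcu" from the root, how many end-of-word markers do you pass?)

1

Traverse "kdcmmaffcu" character by character; count nodes along the way that are marked as word ends.
Prefixes of the query that are stored words: "kdcmmaffcu"
Count: 1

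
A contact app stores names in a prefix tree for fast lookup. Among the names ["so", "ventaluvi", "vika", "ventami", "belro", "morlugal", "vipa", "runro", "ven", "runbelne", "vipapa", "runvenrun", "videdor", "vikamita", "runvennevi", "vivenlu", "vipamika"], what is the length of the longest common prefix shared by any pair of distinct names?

6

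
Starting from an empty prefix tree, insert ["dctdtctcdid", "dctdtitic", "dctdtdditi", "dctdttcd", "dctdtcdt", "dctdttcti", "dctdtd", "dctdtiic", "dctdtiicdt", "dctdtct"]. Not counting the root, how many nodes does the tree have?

Insert word by word; a character creates a node only if that edge doesn't already exist:
  "dctdtctcdid" → 11 new (d, c, t, d, t, c, t, c, d, i, d)
  "dctdtitic" → prefix "dctdt" already present; 4 new (i, t, i, c)
  "dctdtdditi" → prefix "dctdt" already present; 5 new (d, d, i, t, i)
  "dctdttcd" → prefix "dctdt" already present; 3 new (t, c, d)
  "dctdtcdt" → prefix "dctdtc" already present; 2 new (d, t)
  "dctdttcti" → prefix "dctdttc" already present; 2 new (t, i)
  "dctdtd" → prefix "dctdtd" already present; 0 new (none)
  "dctdtiic" → prefix "dctdti" already present; 2 new (i, c)
  "dctdtiicdt" → prefix "dctdtiic" already present; 2 new (d, t)
  "dctdtct" → prefix "dctdtct" already present; 0 new (none)
Total nodes = 11 + 4 + 5 + 3 + 2 + 2 + 0 + 2 + 2 + 0 = 31

31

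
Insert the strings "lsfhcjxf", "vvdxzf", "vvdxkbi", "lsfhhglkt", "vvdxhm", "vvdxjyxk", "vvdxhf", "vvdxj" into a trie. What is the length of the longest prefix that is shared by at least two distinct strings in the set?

5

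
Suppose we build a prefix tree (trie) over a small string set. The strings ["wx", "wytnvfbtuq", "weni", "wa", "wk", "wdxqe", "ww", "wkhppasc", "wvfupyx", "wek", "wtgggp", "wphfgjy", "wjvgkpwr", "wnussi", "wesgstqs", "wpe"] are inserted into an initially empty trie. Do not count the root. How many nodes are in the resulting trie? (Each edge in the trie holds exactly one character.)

64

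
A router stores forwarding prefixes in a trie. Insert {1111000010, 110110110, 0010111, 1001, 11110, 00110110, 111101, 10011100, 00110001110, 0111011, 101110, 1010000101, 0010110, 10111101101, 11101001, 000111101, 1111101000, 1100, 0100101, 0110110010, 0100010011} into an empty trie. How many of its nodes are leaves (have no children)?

Leaves are exactly the stored words that no other stored word extends.
Those words: "000111101", "0010110", "0010111", "00110001110", "00110110", "0100010011", "0100101", "0110110010", "0111011", "10011100", "1010000101", "101110", "10111101101", "1100", "110110110", "11101001", "1111000010", "111101", "1111101000"
Leaf count: 19

19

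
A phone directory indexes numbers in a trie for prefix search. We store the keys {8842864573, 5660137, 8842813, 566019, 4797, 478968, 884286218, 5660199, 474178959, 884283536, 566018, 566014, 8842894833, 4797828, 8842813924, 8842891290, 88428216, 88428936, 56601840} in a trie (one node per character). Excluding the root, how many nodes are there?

For each word, the new-node count is its length minus the longest prefix already in the trie:
  "8842864573" → 10 new (8, 8, 4, 2, 8, 6, 4, 5, 7, 3)
  "5660137" → 7 new (5, 6, 6, 0, 1, 3, 7)
  "8842813" → prefix "88428" already present; 2 new (1, 3)
  "566019" → prefix "56601" already present; 1 new (9)
  "4797" → 4 new (4, 7, 9, 7)
  "478968" → prefix "47" already present; 4 new (8, 9, 6, 8)
  "884286218" → prefix "884286" already present; 3 new (2, 1, 8)
  "5660199" → prefix "566019" already present; 1 new (9)
  "474178959" → prefix "47" already present; 7 new (4, 1, 7, 8, 9, 5, 9)
  "884283536" → prefix "88428" already present; 4 new (3, 5, 3, 6)
  "566018" → prefix "56601" already present; 1 new (8)
  "566014" → prefix "56601" already present; 1 new (4)
  "8842894833" → prefix "88428" already present; 5 new (9, 4, 8, 3, 3)
  "4797828" → prefix "4797" already present; 3 new (8, 2, 8)
  "8842813924" → prefix "8842813" already present; 3 new (9, 2, 4)
  "8842891290" → prefix "884289" already present; 4 new (1, 2, 9, 0)
  "88428216" → prefix "88428" already present; 3 new (2, 1, 6)
  "88428936" → prefix "884289" already present; 2 new (3, 6)
  "56601840" → prefix "566018" already present; 2 new (4, 0)
Total nodes = 10 + 7 + 2 + 1 + 4 + 4 + 3 + 1 + 7 + 4 + 1 + 1 + 5 + 3 + 3 + 4 + 3 + 2 + 2 = 67

67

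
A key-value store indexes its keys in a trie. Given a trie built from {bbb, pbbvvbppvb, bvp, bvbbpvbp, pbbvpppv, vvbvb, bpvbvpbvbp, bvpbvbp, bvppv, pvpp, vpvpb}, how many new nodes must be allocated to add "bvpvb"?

2

Walking "bvpvb" from the root, the first 3 characters ("bvp") follow existing edges; "v" is the first miss.
New nodes needed: |"bvpvb"| − 3 = 5 − 3 = 2.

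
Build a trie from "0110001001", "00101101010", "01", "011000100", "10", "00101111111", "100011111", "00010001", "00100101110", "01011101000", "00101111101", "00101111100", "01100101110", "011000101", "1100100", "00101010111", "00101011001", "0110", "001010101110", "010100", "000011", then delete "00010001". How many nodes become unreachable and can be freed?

5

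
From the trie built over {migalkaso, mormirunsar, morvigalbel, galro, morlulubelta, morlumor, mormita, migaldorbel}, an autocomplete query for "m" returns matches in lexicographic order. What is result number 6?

mormita

Filter for "m…" and sort: "migaldorbel", "migalkaso", "morlulubelta", "morlumor", "mormirunsar", "mormita", "morvigalbel"
The 6th is mormita.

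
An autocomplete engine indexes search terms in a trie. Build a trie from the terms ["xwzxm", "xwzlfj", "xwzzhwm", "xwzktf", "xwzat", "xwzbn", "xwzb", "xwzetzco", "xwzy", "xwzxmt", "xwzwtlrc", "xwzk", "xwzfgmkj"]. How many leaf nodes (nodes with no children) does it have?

10

Leaves are exactly the stored words that no other stored word extends.
Those words: "xwzat", "xwzbn", "xwzetzco", "xwzfgmkj", "xwzktf", "xwzlfj", "xwzwtlrc", "xwzxmt", "xwzy", "xwzzhwm"
Leaf count: 10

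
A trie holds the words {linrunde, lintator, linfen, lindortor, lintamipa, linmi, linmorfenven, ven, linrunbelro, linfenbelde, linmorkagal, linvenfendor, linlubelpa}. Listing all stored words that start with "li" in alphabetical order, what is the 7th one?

linmorkagal

Filter for "li…" and sort: "lindortor", "linfen", "linfenbelde", "linlubelpa", "linmi", "linmorfenven", "linmorkagal", "linrunbelro", "linrunde", "lintamipa", "lintator", "linvenfendor"
Position 7: linmorkagal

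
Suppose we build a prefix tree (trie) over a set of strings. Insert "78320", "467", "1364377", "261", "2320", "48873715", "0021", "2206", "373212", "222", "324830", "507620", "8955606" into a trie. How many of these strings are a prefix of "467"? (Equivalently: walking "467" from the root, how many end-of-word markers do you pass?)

Check each prefix of "467" against the stored set — each match is an end-marker on the path.
Prefixes of the query that are stored words: "467"
Count: 1

1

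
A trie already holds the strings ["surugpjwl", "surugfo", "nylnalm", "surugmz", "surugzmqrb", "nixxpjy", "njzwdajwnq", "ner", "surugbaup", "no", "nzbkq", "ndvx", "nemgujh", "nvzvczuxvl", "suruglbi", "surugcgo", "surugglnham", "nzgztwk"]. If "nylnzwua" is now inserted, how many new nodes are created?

4

The longest prefix of "nylnzwua" already in the trie is "nyln" (length 4).
So 8 − 4 = 4 new nodes.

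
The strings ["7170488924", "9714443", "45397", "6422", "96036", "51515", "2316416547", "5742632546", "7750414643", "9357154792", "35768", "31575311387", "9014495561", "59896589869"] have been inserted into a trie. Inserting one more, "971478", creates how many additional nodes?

Walking "971478" from the root, the first 4 characters ("9714") follow existing edges; "7" is the first miss.
So 6 − 4 = 2 new nodes.

2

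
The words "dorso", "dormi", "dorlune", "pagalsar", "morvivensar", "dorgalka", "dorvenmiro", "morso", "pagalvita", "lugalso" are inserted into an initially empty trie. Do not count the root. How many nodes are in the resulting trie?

55

Insert word by word; a character creates a node only if that edge doesn't already exist:
  "dorso" → 5 new (d, o, r, s, o)
  "dormi" → prefix "dor" already present; 2 new (m, i)
  "dorlune" → prefix "dor" already present; 4 new (l, u, n, e)
  "pagalsar" → 8 new (p, a, g, a, l, s, a, r)
  "morvivensar" → 11 new (m, o, r, v, i, v, e, n, s, a, r)
  "dorgalka" → prefix "dor" already present; 5 new (g, a, l, k, a)
  "dorvenmiro" → prefix "dor" already present; 7 new (v, e, n, m, i, r, o)
  "morso" → prefix "mor" already present; 2 new (s, o)
  "pagalvita" → prefix "pagal" already present; 4 new (v, i, t, a)
  "lugalso" → 7 new (l, u, g, a, l, s, o)
Total nodes = 5 + 2 + 4 + 8 + 11 + 5 + 7 + 2 + 4 + 7 = 55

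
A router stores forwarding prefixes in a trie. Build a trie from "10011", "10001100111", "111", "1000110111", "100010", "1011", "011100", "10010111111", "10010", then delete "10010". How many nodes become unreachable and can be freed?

0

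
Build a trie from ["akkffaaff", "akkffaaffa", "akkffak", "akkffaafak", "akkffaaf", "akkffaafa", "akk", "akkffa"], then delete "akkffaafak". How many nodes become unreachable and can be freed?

A node on "akkffaafak"'s path can go only if nothing else ends at it or branches off below it.
The suffix "k" (1 node) is used only by "akkffaafak"; "akkffaafa" is itself a stored word, so pruning stops there.
Nodes removed: 1

1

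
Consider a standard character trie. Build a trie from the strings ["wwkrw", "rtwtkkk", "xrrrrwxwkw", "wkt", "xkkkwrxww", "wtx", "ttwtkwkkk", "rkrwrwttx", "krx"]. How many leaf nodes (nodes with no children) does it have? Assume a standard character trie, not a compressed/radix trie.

9

A leaf is a node with no children — equivalently, the end of a word that is not a proper prefix of any other stored word.
Those words: "krx", "rkrwrwttx", "rtwtkkk", "ttwtkwkkk", "wkt", "wtx", "wwkrw", "xkkkwrxww", "xrrrrwxwkw"
Leaf count: 9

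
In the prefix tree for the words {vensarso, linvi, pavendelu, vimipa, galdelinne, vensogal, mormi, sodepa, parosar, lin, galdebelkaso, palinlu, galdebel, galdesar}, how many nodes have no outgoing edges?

A leaf is a node with no children — equivalently, the end of a word that is not a proper prefix of any other stored word.
Those words: "galdebelkaso", "galdelinne", "galdesar", "linvi", "mormi", "palinlu", "parosar", "pavendelu", "sodepa", "vensarso", "vensogal", "vimipa"
Leaf count: 12

12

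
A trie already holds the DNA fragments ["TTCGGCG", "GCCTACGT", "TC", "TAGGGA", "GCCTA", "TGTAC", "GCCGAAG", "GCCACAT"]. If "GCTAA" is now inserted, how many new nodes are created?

3

"GC" is already a path in the trie; the remaining "TAA" must be added.
New nodes needed: |"GCTAA"| − 2 = 5 − 2 = 3.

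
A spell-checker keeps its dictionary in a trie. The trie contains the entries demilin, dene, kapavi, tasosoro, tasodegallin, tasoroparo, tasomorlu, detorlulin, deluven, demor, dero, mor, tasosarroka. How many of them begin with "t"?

Filter for entries beginning with "t":
Matches: "tasodegallin", "tasomorlu", "tasoroparo", "tasosarroka", "tasosoro"
Count: 5

5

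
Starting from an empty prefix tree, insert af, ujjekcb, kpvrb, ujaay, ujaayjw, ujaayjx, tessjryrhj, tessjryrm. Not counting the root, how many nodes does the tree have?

31

For each word, the new-node count is its length minus the longest prefix already in the trie:
  "af" → 2 new (a, f)
  "ujjekcb" → 7 new (u, j, j, e, k, c, b)
  "kpvrb" → 5 new (k, p, v, r, b)
  "ujaay" → prefix "uj" already present; 3 new (a, a, y)
  "ujaayjw" → prefix "ujaay" already present; 2 new (j, w)
  "ujaayjx" → prefix "ujaayj" already present; 1 new (x)
  "tessjryrhj" → 10 new (t, e, s, s, j, r, y, r, h, j)
  "tessjryrm" → prefix "tessjryr" already present; 1 new (m)
Total nodes = 2 + 7 + 5 + 3 + 2 + 1 + 10 + 1 = 31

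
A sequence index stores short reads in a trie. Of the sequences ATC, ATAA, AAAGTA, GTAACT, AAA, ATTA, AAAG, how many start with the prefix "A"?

6

Walk to "A"; the words in its subtree are exactly those with that prefix.
Matches: "AAA", "AAAG", "AAAGTA", "ATAA", "ATC", "ATTA"
Count: 6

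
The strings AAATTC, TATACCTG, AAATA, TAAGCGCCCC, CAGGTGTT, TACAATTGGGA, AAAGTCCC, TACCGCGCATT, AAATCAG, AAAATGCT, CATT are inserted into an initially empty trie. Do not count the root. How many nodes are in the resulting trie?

63

For each word, the new-node count is its length minus the longest prefix already in the trie:
  "AAATTC" → 6 new (A, A, A, T, T, C)
  "TATACCTG" → 8 new (T, A, T, A, C, C, T, G)
  "AAATA" → prefix "AAAT" already present; 1 new (A)
  "TAAGCGCCCC" → prefix "TA" already present; 8 new (A, G, C, G, C, C, C, C)
  "CAGGTGTT" → 8 new (C, A, G, G, T, G, T, T)
  "TACAATTGGGA" → prefix "TA" already present; 9 new (C, A, A, T, T, G, G, G, A)
  "AAAGTCCC" → prefix "AAA" already present; 5 new (G, T, C, C, C)
  "TACCGCGCATT" → prefix "TAC" already present; 8 new (C, G, C, G, C, A, T, T)
  "AAATCAG" → prefix "AAAT" already present; 3 new (C, A, G)
  "AAAATGCT" → prefix "AAA" already present; 5 new (A, T, G, C, T)
  "CATT" → prefix "CA" already present; 2 new (T, T)
Total nodes = 6 + 8 + 1 + 8 + 8 + 9 + 5 + 8 + 3 + 5 + 2 = 63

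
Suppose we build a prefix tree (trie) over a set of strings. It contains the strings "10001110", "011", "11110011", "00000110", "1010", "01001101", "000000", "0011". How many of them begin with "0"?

5

Filter for entries beginning with "0":
Matches: "000000", "00000110", "0011", "01001101", "011"
Count: 5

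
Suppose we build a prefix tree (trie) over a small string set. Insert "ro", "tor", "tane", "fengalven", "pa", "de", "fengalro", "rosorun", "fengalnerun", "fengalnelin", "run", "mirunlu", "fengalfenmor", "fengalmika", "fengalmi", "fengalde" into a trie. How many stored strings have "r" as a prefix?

Traverse to the node for "r", then collect every word in that subtree.
Words under "r": ro, rosorun, run
Count: 3

3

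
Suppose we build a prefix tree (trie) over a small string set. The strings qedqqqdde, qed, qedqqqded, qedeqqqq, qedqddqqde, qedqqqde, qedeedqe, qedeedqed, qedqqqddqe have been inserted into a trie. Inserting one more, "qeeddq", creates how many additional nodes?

4

"qe" is already a path in the trie; the remaining "eddq" must be added.
Each of the 4 remaining characters creates one node.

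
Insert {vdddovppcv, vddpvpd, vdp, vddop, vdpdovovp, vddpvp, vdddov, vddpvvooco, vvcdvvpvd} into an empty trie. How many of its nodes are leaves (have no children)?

Leaves are exactly the stored words that no other stored word extends.
Those words: "vdddovppcv", "vddop", "vddpvpd", "vddpvvooco", "vdpdovovp", "vvcdvvpvd"
Leaf count: 6

6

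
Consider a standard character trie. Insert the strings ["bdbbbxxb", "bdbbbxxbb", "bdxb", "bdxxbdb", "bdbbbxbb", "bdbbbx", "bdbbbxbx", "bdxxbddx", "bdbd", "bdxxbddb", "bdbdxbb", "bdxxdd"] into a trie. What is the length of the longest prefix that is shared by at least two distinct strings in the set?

8

Equivalently: take the maximum, over all pairs, of their longest common prefix length.
e.g. "bdbbbxxb" and "bdbbbxxbb" share the prefix "bdbbbxxb" of length 8; no pair shares a longer one.
Longest shared-prefix length: 8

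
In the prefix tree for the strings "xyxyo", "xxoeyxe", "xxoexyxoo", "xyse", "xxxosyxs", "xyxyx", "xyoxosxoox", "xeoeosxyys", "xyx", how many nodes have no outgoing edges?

A leaf is a node with no children — equivalently, the end of a word that is not a proper prefix of any other stored word.
Those words: "xeoeosxyys", "xxoexyxoo", "xxoeyxe", "xxxosyxs", "xyoxosxoox", "xyse", "xyxyo", "xyxyx"
Leaf count: 8

8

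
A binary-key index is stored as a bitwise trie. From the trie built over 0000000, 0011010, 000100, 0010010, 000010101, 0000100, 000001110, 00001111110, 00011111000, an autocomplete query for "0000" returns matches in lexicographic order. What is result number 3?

0000100

Words with prefix "0000", in lexicographic order: "0000000", "000001110", "0000100", "000010101", "00001111110"
Position 3: 0000100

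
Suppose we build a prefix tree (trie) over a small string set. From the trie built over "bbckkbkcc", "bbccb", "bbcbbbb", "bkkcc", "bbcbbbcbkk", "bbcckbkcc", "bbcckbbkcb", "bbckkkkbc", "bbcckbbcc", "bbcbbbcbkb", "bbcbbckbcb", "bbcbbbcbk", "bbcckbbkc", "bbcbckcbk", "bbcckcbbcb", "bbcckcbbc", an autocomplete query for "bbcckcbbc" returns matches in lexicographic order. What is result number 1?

DFS of the "bbcckcbbc" subtree visits, in order: "bbcckcbbc", "bbcckcbbcb"
The 1st is bbcckcbbc.

bbcckcbbc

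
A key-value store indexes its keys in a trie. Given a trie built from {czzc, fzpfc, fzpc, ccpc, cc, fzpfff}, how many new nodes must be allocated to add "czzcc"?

1

Walking "czzcc" from the root, the first 4 characters ("czzc") follow existing edges; "c" is the first miss.
So 5 − 4 = 1 new nodes.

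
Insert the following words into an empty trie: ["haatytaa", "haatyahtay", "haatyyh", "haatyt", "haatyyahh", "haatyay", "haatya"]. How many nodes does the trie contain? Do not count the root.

19

Count nodes per top-level branch (shared prefixes stored once):
  'h'-branch (haatya, haatyahtay, haatyay, haatyt, haatytaa, haatyyahh, haatyyh): 19 nodes
Sum: 19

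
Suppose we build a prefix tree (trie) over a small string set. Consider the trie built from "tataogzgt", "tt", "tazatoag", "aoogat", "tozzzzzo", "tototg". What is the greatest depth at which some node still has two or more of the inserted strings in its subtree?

Equivalently: take the maximum, over all pairs, of their longest common prefix length.
"tataogzgt" and "tazatoag" agree on "ta" (2 characters) before diverging; nothing deeper is shared.
Longest shared-prefix length: 2

2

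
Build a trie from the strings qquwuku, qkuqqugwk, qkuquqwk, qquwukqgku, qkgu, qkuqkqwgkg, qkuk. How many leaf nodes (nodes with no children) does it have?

7

A leaf is a node with no children — equivalently, the end of a word that is not a proper prefix of any other stored word.
Those words: "qkgu", "qkuk", "qkuqkqwgkg", "qkuqqugwk", "qkuquqwk", "qquwukqgku", "qquwuku"
Leaf count: 7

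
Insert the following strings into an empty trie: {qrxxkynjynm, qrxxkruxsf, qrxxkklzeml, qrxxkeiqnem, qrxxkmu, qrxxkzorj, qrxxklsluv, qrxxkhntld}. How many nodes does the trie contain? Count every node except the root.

For each word, the new-node count is its length minus the longest prefix already in the trie:
  "qrxxkynjynm" → 11 new (q, r, x, x, k, y, n, j, y, n, m)
  "qrxxkruxsf" → prefix "qrxxk" already present; 5 new (r, u, x, s, f)
  "qrxxkklzeml" → prefix "qrxxk" already present; 6 new (k, l, z, e, m, l)
  "qrxxkeiqnem" → prefix "qrxxk" already present; 6 new (e, i, q, n, e, m)
  "qrxxkmu" → prefix "qrxxk" already present; 2 new (m, u)
  "qrxxkzorj" → prefix "qrxxk" already present; 4 new (z, o, r, j)
  "qrxxklsluv" → prefix "qrxxk" already present; 5 new (l, s, l, u, v)
  "qrxxkhntld" → prefix "qrxxk" already present; 5 new (h, n, t, l, d)
Total nodes = 11 + 5 + 6 + 6 + 2 + 4 + 5 + 5 = 44

44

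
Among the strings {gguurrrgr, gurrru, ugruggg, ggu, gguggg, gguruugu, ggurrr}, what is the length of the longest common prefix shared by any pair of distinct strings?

4

Look for the deepest trie node that still has at least two words in its subtree.
e.g. "ggurrr" and "gguruugu" share the prefix "ggur" of length 4; no pair shares a longer one.
Longest shared-prefix length: 4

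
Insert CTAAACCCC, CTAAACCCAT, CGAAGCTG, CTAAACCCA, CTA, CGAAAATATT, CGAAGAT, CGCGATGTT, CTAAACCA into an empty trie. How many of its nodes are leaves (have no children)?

Leaves are exactly the stored words that no other stored word extends.
Those words: "CGAAAATATT", "CGAAGAT", "CGAAGCTG", "CGCGATGTT", "CTAAACCA", "CTAAACCCAT", "CTAAACCCC"
Leaf count: 7

7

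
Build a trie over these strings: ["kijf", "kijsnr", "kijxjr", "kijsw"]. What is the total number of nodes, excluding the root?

11

Trace insertions, counting only characters that open a new branch:
  "kijf" → 4 new (k, i, j, f)
  "kijsnr" → prefix "kij" already present; 3 new (s, n, r)
  "kijxjr" → prefix "kij" already present; 3 new (x, j, r)
  "kijsw" → prefix "kijs" already present; 1 new (w)
Total nodes = 4 + 3 + 3 + 1 = 11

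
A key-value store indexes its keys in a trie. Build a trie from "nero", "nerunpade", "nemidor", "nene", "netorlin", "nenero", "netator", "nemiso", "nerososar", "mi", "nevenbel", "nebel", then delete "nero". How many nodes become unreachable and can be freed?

0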